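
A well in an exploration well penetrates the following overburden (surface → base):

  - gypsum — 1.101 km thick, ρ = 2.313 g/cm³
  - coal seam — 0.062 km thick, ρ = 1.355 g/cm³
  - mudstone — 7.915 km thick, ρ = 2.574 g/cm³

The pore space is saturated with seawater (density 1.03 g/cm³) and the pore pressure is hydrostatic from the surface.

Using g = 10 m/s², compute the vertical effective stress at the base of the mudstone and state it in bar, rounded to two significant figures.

1400 bar

Overburden (lithostatic) stress σ_v:
gypsum: 2313 kg/m³ × 10 m/s² × 1101 m = 2.547×10^7 Pa = 25.47 MPa
coal seam: 1355 kg/m³ × 10 m/s² × 62 m = 8.401×10^5 Pa = 0.8401 MPa
mudstone: 2574 kg/m³ × 10 m/s² × 7915 m = 2.037×10^8 Pa = 203.7 MPa
Total = 25.47 + 0.8401 + 203.7 = 230.04 MPa
Pore pressure P_p = 1030 kg/m³ × 10 m/s² × 9078 m = 9.350×10^7 Pa = 93.50 MPa
Effective stress σ' = σ_v − P_p = 230.0 − 93.50 = 136.53 MPa = 1365.3 bar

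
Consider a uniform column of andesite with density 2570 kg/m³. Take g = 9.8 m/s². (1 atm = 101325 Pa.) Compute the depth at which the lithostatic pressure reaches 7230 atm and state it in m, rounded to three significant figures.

h = P/(ρg) = 7230 atm / (2570 kg/m³ × 9.8 m/s²) = 7.326×10^8 Pa / 25186 Pa/m = 29087 m

29100 m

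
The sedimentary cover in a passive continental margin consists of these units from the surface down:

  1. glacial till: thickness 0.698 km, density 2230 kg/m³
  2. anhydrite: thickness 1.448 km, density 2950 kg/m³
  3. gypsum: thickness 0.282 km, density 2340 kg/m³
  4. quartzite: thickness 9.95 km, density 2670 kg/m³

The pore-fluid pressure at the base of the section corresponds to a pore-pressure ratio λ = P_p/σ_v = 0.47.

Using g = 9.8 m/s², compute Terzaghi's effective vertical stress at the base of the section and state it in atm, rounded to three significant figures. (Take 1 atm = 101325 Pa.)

Overburden (lithostatic) stress σ_v:
glacial till: 2230 kg/m³ × 9.8 m/s² × 698 m = 1.525×10^7 Pa = 15.25 MPa
anhydrite: 2950 kg/m³ × 9.8 m/s² × 1448 m = 4.186×10^7 Pa = 41.86 MPa
gypsum: 2340 kg/m³ × 9.8 m/s² × 282 m = 6.467×10^6 Pa = 6.467 MPa
quartzite: 2670 kg/m³ × 9.8 m/s² × 9950 m = 2.604×10^8 Pa = 260.4 MPa
Total = 15.25 + 41.86 + 6.467 + 260.4 = 323.93 MPa
Pore pressure P_p = λ·σ_v = 0.47 × 323.9 MPa = 152.2 MPa
Effective stress σ' = σ_v − P_p = 323.9 − 152.2 = 171.69 MPa = 1694.4 atm

1690 atm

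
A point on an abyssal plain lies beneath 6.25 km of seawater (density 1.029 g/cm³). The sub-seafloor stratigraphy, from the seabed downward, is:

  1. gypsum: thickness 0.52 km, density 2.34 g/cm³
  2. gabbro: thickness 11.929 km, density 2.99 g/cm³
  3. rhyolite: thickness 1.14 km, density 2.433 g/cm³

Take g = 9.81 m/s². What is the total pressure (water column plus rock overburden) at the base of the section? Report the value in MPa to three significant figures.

452 MPa

seawater: 1029 kg/m³ × 9.81 m/s² × 6250 m = 6.309×10^7 Pa = 63.09 MPa
gypsum: 2340 kg/m³ × 9.81 m/s² × 520 m = 1.194×10^7 Pa = 11.94 MPa
gabbro: 2990 kg/m³ × 9.81 m/s² × 11929 m = 3.499×10^8 Pa = 349.9 MPa
rhyolite: 2433 kg/m³ × 9.81 m/s² × 1140 m = 2.721×10^7 Pa = 27.21 MPa
Total = 63.09 + 11.94 + 349.9 + 27.21 = 452.14 MPa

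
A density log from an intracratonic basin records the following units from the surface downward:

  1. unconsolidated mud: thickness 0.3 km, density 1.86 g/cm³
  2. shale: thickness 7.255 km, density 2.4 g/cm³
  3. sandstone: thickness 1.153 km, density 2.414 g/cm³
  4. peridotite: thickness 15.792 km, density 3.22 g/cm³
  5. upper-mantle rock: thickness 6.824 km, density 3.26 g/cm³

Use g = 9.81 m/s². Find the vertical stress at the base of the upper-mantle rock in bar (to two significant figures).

9200 bar

unconsolidated mud: 1860 kg/m³ × 9.81 m/s² × 300 m = 5.474×10^6 Pa = 54.74 bar
shale: 2400 kg/m³ × 9.81 m/s² × 7255 m = 1.708×10^8 Pa = 1708 bar
sandstone: 2414 kg/m³ × 9.81 m/s² × 1153 m = 2.730×10^7 Pa = 273.0 bar
peridotite: 3220 kg/m³ × 9.81 m/s² × 15792 m = 4.988×10^8 Pa = 4988 bar
upper-mantle rock: 3260 kg/m³ × 9.81 m/s² × 6824 m = 2.182×10^8 Pa = 2182 bar
Total = 54.74 + 1708 + 273.0 + 4988 + 2182 = 9206.7 bar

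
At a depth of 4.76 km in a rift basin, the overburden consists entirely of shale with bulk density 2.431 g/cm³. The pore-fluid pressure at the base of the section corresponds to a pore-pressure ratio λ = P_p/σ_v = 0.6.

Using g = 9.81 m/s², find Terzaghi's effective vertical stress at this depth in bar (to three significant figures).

454 bar

Overburden (lithostatic) stress σ_v:
shale: 2431 kg/m³ × 9.81 m/s² × 4760 m = 1.135×10^8 Pa = 113.5 MPa
Pore pressure P_p = λ·σ_v = 0.6 × 113.5 MPa = 68.11 MPa
Effective stress σ' = σ_v − P_p = 113.5 − 68.11 = 45.407 MPa = 454.07 bar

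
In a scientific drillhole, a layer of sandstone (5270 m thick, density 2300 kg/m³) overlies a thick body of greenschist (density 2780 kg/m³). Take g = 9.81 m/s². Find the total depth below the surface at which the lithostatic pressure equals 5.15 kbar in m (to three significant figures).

19800 m

Pressure at base of upper layers: 2300×9.81×5270 = 1.189×10^8 Pa = 1.189 kbar
Remaining pressure to be supplied by greenschist: 5.150×10^8 − 1.189×10^8 = 3.961×10^8 Pa
Additional depth in greenschist = 3.961×10^8 Pa / (2780 kg/m³ × 9.81 m/s²) = 14524 m
Total depth = 5270 m + 14524 m = 19794 m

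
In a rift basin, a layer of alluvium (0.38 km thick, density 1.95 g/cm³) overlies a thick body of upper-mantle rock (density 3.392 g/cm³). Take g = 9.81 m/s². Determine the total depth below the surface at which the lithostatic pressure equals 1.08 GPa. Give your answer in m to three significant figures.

32600 m

Pressure at base of upper layers: 1950×9.81×380 = 7.269×10^6 Pa = 7.269×10^-3 GPa
Remaining pressure to be supplied by upper-mantle rock: 1.080×10^9 − 7.269×10^6 = 1.073×10^9 Pa
Additional depth in upper-mantle rock = 1.073×10^9 Pa / (3392 kg/m³ × 9.81 m/s²) = 32238 m
Total depth = 380 m + 32238 m = 32618 m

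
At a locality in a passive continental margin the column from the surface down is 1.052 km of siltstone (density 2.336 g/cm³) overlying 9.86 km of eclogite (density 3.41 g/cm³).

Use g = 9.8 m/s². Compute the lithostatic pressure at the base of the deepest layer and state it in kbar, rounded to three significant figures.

3.54 kbar

siltstone: 2336 kg/m³ × 9.8 m/s² × 1052 m = 2.408×10^7 Pa = 0.2408 kbar
eclogite: 3410 kg/m³ × 9.8 m/s² × 9860 m = 3.295×10^8 Pa = 3.295 kbar
Total = 0.2408 + 3.295 = 3.5358 kbar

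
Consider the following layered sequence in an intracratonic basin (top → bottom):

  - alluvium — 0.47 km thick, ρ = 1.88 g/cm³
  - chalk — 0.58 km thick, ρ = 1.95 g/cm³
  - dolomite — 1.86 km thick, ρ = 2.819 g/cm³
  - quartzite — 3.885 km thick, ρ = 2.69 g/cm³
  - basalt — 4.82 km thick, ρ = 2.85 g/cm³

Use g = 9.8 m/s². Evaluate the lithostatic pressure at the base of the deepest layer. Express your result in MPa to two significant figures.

310 MPa

alluvium: 1880 kg/m³ × 9.8 m/s² × 470 m = 8.659×10^6 Pa = 8.659 MPa
chalk: 1950 kg/m³ × 9.8 m/s² × 580 m = 1.108×10^7 Pa = 11.08 MPa
dolomite: 2819 kg/m³ × 9.8 m/s² × 1860 m = 5.138×10^7 Pa = 51.38 MPa
quartzite: 2690 kg/m³ × 9.8 m/s² × 3885 m = 1.024×10^8 Pa = 102.4 MPa
basalt: 2850 kg/m³ × 9.8 m/s² × 4820 m = 1.346×10^8 Pa = 134.6 MPa
Total = 8.659 + 11.08 + 51.38 + 102.4 + 134.6 = 308.17 MPa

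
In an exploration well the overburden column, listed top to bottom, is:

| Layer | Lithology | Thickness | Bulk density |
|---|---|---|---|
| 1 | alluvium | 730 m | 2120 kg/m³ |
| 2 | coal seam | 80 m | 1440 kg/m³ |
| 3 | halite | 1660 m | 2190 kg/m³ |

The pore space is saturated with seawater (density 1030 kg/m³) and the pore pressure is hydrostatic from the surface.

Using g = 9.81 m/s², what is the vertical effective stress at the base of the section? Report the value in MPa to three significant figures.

Overburden (lithostatic) stress σ_v:
alluvium: 2120 kg/m³ × 9.81 m/s² × 730 m = 1.518×10^7 Pa = 15.18 MPa
coal seam: 1440 kg/m³ × 9.81 m/s² × 80 m = 1.130×10^6 Pa = 1.130 MPa
halite: 2190 kg/m³ × 9.81 m/s² × 1660 m = 3.566×10^7 Pa = 35.66 MPa
Total = 15.18 + 1.130 + 35.66 = 51.975 MPa
Pore pressure P_p = 1030 kg/m³ × 9.81 m/s² × 2470 m = 2.496×10^7 Pa = 24.96 MPa
Effective stress σ' = σ_v − P_p = 51.98 − 24.96 = 27.018 MPa

27.0 MPa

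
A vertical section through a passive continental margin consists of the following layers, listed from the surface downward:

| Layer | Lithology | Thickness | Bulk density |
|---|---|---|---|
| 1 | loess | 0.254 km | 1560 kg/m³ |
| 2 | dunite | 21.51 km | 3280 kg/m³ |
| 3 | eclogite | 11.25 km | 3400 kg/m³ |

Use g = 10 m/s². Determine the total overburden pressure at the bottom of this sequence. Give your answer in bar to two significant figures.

11000 bar

loess: 1560 kg/m³ × 10 m/s² × 254 m = 3.962×10^6 Pa = 39.62 bar
dunite: 3280 kg/m³ × 10 m/s² × 21510 m = 7.055×10^8 Pa = 7055 bar
eclogite: 3400 kg/m³ × 10 m/s² × 11250 m = 3.825×10^8 Pa = 3825 bar
Total = 39.62 + 7055 + 3825 = 10920 bar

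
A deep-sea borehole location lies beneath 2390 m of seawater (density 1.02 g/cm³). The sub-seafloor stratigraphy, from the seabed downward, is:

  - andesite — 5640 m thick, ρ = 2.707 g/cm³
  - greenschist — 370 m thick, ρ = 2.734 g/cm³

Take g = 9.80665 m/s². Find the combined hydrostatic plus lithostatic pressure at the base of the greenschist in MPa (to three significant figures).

184 MPa

seawater: 1020 kg/m³ × 9.80665 m/s² × 2390 m = 2.391×10^7 Pa = 23.91 MPa
andesite: 2707 kg/m³ × 9.80665 m/s² × 5640 m = 1.497×10^8 Pa = 149.7 MPa
greenschist: 2734 kg/m³ × 9.80665 m/s² × 370 m = 9.920×10^6 Pa = 9.920 MPa
Total = 23.91 + 149.7 + 9.920 = 183.55 MPa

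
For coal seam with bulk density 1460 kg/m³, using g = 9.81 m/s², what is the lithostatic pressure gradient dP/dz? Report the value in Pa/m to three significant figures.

dP/dz = ρg = 1460 kg/m³ × 9.81 m/s² = 14323 Pa/m

14300 Pa/m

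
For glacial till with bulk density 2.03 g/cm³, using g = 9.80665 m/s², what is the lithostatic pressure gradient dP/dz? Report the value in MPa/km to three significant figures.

19.9 MPa/km

dP/dz = ρg = 2030 kg/m³ × 9.80665 m/s² = 19907 Pa/m
= 19907 Pa/m × (1 MPa/km / 1000.0 Pa/m) = 19.907 MPa/km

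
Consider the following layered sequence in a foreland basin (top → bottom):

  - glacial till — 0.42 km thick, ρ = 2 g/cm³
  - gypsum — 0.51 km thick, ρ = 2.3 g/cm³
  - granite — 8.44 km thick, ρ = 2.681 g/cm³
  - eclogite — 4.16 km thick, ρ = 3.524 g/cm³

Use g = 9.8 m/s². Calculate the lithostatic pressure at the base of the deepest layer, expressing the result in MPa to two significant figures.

390 MPa

glacial till: 2000 kg/m³ × 9.8 m/s² × 420 m = 8.232×10^6 Pa = 8.232 MPa
gypsum: 2300 kg/m³ × 9.8 m/s² × 510 m = 1.150×10^7 Pa = 11.50 MPa
granite: 2681 kg/m³ × 9.8 m/s² × 8440 m = 2.218×10^8 Pa = 221.8 MPa
eclogite: 3524 kg/m³ × 9.8 m/s² × 4160 m = 1.437×10^8 Pa = 143.7 MPa
Total = 8.232 + 11.50 + 221.8 + 143.7 = 385.14 MPa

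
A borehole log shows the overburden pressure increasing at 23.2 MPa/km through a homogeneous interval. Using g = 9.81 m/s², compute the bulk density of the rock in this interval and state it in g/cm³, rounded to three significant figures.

ρ = (dP/dz)/g = 23.2 MPa/km / 9.81 m/s² = 23200 Pa/m / 9.81 m/s² = 2364.9 kg/m³
= 2.365 g/cm³

2.36 g/cm³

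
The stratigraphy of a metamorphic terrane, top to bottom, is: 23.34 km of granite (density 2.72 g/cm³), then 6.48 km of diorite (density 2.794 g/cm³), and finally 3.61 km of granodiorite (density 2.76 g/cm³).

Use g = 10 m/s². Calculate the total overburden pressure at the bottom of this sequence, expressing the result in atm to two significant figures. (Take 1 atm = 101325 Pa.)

granite: 2720 kg/m³ × 10 m/s² × 23340 m = 6.348×10^8 Pa = 6265 atm
diorite: 2794 kg/m³ × 10 m/s² × 6480 m = 1.811×10^8 Pa = 1787 atm
granodiorite: 2760 kg/m³ × 10 m/s² × 3610 m = 9.964×10^7 Pa = 983.3 atm
Total = 6265 + 1787 + 983.3 = 9035.6 atm

9000 atm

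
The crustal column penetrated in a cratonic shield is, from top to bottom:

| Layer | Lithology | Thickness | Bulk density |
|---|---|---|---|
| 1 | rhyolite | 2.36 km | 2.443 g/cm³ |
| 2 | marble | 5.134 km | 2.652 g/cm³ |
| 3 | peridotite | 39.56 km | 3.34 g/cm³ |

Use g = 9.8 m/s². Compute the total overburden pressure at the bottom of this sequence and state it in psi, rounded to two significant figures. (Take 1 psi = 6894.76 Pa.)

220000 psi

rhyolite: 2443 kg/m³ × 9.8 m/s² × 2360 m = 5.650×10^7 Pa = 8195 psi
marble: 2652 kg/m³ × 9.8 m/s² × 5134 m = 1.334×10^8 Pa = 19352 psi
peridotite: 3340 kg/m³ × 9.8 m/s² × 39560 m = 1.295×10^9 Pa = 1.878×10^5 psi
Total = 8195 + 19352 + 1.878×10^5 = 2.1535×10^5 psi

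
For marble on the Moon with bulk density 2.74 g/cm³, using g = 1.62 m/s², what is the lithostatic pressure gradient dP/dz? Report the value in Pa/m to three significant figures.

dP/dz = ρg = 2740 kg/m³ × 1.62 m/s² = 4438.8 Pa/m

4440 Pa/m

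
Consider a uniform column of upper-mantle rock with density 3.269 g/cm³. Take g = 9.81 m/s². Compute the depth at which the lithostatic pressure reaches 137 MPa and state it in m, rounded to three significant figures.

h = P/(ρg) = 137 MPa / (3269 kg/m³ × 9.81 m/s²) = 1.370×10^8 Pa / 32069 Pa/m = 4272.1 m

4270 m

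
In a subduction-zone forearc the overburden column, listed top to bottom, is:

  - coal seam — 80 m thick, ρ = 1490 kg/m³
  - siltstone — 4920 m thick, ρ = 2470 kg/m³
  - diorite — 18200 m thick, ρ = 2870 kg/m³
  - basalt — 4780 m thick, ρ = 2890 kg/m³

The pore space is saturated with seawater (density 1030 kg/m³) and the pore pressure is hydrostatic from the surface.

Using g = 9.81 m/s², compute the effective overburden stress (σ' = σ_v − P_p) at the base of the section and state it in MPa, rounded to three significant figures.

Overburden (lithostatic) stress σ_v:
coal seam: 1490 kg/m³ × 9.81 m/s² × 80 m = 1.169×10^6 Pa = 1.169 MPa
siltstone: 2470 kg/m³ × 9.81 m/s² × 4920 m = 1.192×10^8 Pa = 119.2 MPa
diorite: 2870 kg/m³ × 9.81 m/s² × 18200 m = 5.124×10^8 Pa = 512.4 MPa
basalt: 2890 kg/m³ × 9.81 m/s² × 4780 m = 1.355×10^8 Pa = 135.5 MPa
Total = 1.169 + 119.2 + 512.4 + 135.5 = 768.32 MPa
Pore pressure P_p = 1030 kg/m³ × 9.81 m/s² × 27980 m = 2.827×10^8 Pa = 282.7 MPa
Effective stress σ' = σ_v − P_p = 768.3 − 282.7 = 485.60 MPa

486 MPa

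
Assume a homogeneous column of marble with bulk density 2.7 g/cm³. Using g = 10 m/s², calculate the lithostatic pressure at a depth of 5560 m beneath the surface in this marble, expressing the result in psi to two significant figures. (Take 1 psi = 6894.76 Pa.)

22000 psi

marble: 2700 kg/m³ × 10 m/s² × 5560 m = 1.501×10^8 Pa = 21773 psi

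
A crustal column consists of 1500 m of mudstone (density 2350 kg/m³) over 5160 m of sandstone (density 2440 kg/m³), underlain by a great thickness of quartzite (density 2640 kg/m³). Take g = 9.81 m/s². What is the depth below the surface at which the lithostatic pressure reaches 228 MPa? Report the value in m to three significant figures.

9360 m

Pressure at base of upper layers: 2350×9.81×1500 + 2440×9.81×5160 = 1.581×10^8 Pa = 158.1 MPa
Remaining pressure to be supplied by quartzite: 2.280×10^8 − 1.581×10^8 = 6.991×10^7 Pa
Additional depth in quartzite = 6.991×10^7 Pa / (2640 kg/m³ × 9.81 m/s²) = 2699.3 m
Total depth = 6660 m + 2699.3 m = 9359.3 m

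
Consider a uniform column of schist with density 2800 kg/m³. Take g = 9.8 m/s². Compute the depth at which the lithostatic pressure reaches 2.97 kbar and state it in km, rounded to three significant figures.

h = P/(ρg) = 2.97 kbar / (2800 kg/m³ × 9.8 m/s²) = 2.970×10^8 Pa / 27440 Pa/m = 10824 m
= 10.824 km

10.8 km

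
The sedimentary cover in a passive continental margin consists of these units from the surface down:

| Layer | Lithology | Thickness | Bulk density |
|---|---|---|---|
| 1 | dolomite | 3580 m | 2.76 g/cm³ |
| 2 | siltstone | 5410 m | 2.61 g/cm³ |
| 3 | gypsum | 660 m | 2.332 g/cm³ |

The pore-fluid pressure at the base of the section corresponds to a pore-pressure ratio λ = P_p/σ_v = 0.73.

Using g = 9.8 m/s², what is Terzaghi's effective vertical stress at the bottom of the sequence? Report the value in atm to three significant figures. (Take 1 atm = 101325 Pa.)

Overburden (lithostatic) stress σ_v:
dolomite: 2760 kg/m³ × 9.8 m/s² × 3580 m = 9.683×10^7 Pa = 96.83 MPa
siltstone: 2610 kg/m³ × 9.8 m/s² × 5410 m = 1.384×10^8 Pa = 138.4 MPa
gypsum: 2332 kg/m³ × 9.8 m/s² × 660 m = 1.508×10^7 Pa = 15.08 MPa
Total = 96.83 + 138.4 + 15.08 = 250.29 MPa
Pore pressure P_p = λ·σ_v = 0.73 × 250.3 MPa = 182.7 MPa
Effective stress σ' = σ_v − P_p = 250.3 − 182.7 = 67.579 MPa = 666.95 atm

667 atm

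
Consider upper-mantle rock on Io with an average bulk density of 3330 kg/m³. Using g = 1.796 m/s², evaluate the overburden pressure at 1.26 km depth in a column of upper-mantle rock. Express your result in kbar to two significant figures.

0.075 kbar

upper-mantle rock: 3330 kg/m³ × 1.796 m/s² × 1260 m = 7.536×10^6 Pa = 0.07536 kbar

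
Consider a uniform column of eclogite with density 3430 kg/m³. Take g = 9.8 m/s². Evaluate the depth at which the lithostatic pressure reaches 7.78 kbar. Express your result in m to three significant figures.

23100 m

h = P/(ρg) = 7.78 kbar / (3430 kg/m³ × 9.8 m/s²) = 7.780×10^8 Pa / 33614 Pa/m = 23145 m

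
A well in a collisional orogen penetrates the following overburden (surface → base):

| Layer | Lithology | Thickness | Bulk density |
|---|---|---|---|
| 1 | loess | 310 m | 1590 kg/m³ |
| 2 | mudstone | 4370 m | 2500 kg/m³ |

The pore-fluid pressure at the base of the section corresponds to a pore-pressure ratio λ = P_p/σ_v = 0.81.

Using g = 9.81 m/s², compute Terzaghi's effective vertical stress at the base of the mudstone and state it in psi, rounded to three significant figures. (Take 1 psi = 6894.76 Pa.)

3090 psi

Overburden (lithostatic) stress σ_v:
loess: 1590 kg/m³ × 9.81 m/s² × 310 m = 4.835×10^6 Pa = 4.835 MPa
mudstone: 2500 kg/m³ × 9.81 m/s² × 4370 m = 1.072×10^8 Pa = 107.2 MPa
Total = 4.835 + 107.2 = 112.01 MPa
Pore pressure P_p = λ·σ_v = 0.81 × 112.0 MPa = 90.73 MPa
Effective stress σ' = σ_v − P_p = 112.0 − 90.73 = 21.282 MPa = 3086.7 psi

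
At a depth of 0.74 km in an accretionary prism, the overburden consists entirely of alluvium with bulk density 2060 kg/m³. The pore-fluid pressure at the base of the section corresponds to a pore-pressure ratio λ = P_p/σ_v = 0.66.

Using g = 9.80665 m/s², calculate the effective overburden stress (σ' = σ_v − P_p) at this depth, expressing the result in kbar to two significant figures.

Overburden (lithostatic) stress σ_v:
alluvium: 2060 kg/m³ × 9.80665 m/s² × 740 m = 1.495×10^7 Pa = 14.95 MPa
Pore pressure P_p = λ·σ_v = 0.66 × 14.95 MPa = 9.867 MPa
Effective stress σ' = σ_v − P_p = 14.95 − 9.867 = 5.0827 MPa = 0.050827 kbar

0.051 kbar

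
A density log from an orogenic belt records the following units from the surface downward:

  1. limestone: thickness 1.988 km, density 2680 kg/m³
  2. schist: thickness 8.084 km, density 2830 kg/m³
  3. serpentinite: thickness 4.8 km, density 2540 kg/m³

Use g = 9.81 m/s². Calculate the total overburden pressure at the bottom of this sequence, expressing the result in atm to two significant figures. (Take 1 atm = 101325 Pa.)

3900 atm

limestone: 2680 kg/m³ × 9.81 m/s² × 1988 m = 5.227×10^7 Pa = 515.8 atm
schist: 2830 kg/m³ × 9.81 m/s² × 8084 m = 2.244×10^8 Pa = 2215 atm
serpentinite: 2540 kg/m³ × 9.81 m/s² × 4800 m = 1.196×10^8 Pa = 1180 atm
Total = 515.8 + 2215 + 1180 = 3911.2 atm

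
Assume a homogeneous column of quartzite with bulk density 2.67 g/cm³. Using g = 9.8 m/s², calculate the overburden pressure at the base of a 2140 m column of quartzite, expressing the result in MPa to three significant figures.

quartzite: 2670 kg/m³ × 9.8 m/s² × 2140 m = 5.600×10^7 Pa = 56.00 MPa

56.0 MPa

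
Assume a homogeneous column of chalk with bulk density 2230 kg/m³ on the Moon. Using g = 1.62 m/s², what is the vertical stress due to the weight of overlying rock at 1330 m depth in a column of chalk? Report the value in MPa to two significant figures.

4.8 MPa

chalk: 2230 kg/m³ × 1.62 m/s² × 1330 m = 4.805×10^6 Pa = 4.805 MPa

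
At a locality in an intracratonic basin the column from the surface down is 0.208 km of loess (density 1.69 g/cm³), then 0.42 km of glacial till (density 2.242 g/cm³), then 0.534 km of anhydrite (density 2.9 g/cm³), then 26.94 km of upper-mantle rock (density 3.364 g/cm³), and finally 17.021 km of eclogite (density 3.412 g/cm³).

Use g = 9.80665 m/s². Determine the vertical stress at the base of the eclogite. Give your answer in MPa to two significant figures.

1500 MPa

loess: 1690 kg/m³ × 9.80665 m/s² × 208 m = 3.447×10^6 Pa = 3.447 MPa
glacial till: 2242 kg/m³ × 9.80665 m/s² × 420 m = 9.234×10^6 Pa = 9.234 MPa
anhydrite: 2900 kg/m³ × 9.80665 m/s² × 534 m = 1.519×10^7 Pa = 15.19 MPa
upper-mantle rock: 3364 kg/m³ × 9.80665 m/s² × 26940 m = 8.887×10^8 Pa = 888.7 MPa
eclogite: 3412 kg/m³ × 9.80665 m/s² × 17021 m = 5.695×10^8 Pa = 569.5 MPa
Total = 3.447 + 9.234 + 15.19 + 888.7 + 569.5 = 1486.1 MPa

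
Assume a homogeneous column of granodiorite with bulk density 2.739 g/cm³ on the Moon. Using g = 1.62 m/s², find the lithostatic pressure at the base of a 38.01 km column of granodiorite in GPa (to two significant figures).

granodiorite: 2739 kg/m³ × 1.62 m/s² × 38010 m = 1.687×10^8 Pa = 0.1687 GPa

0.17 GPa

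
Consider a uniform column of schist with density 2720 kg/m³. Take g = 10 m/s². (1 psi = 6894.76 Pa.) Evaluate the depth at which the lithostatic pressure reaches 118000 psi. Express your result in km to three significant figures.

h = P/(ρg) = 118000 psi / (2720 kg/m³ × 10 m/s²) = 8.136×10^8 Pa / 27200 Pa/m = 29911 m
= 29.911 km

29.9 km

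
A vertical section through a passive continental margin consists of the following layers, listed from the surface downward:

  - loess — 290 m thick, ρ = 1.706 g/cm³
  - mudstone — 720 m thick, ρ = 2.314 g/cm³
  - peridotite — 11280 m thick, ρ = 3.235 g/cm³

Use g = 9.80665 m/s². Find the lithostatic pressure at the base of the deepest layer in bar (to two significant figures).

loess: 1706 kg/m³ × 9.80665 m/s² × 290 m = 4.852×10^6 Pa = 48.52 bar
mudstone: 2314 kg/m³ × 9.80665 m/s² × 720 m = 1.634×10^7 Pa = 163.4 bar
peridotite: 3235 kg/m³ × 9.80665 m/s² × 11280 m = 3.579×10^8 Pa = 3579 bar
Total = 48.52 + 163.4 + 3579 = 3790.4 bar

3800 bar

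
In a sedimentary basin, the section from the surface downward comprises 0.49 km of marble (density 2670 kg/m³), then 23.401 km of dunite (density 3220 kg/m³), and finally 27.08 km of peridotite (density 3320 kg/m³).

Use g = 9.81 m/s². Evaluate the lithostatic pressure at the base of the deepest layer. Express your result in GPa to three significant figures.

1.63 GPa

marble: 2670 kg/m³ × 9.81 m/s² × 490 m = 1.283×10^7 Pa = 0.01283 GPa
dunite: 3220 kg/m³ × 9.81 m/s² × 23401 m = 7.392×10^8 Pa = 0.7392 GPa
peridotite: 3320 kg/m³ × 9.81 m/s² × 27080 m = 8.820×10^8 Pa = 0.8820 GPa
Total = 0.01283 + 0.7392 + 0.8820 = 1.6340 GPa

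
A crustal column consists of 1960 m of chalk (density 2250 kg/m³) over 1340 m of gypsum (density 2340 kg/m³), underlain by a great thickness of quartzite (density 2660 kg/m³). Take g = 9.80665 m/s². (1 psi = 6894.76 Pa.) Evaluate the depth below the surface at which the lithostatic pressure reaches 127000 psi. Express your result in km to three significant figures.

Pressure at base of upper layers: 2250×9.80665×1960 + 2340×9.80665×1340 = 7.400×10^7 Pa = 10732 psi
Remaining pressure to be supplied by quartzite: 8.756×10^8 − 7.400×10^7 = 8.016×10^8 Pa
Additional depth in quartzite = 8.016×10^8 Pa / (2660 kg/m³ × 9.80665 m/s²) = 30731 m
Total depth = 3300 m + 30731 m = 34031 m
= 34.031 km

34.0 km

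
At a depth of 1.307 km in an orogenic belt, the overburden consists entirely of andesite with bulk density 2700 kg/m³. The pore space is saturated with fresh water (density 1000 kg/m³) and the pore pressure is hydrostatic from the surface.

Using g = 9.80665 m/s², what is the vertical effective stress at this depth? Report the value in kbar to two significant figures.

0.22 kbar

Overburden (lithostatic) stress σ_v:
andesite: 2700 kg/m³ × 9.80665 m/s² × 1307 m = 3.461×10^7 Pa = 34.61 MPa
Pore pressure P_p = 1000 kg/m³ × 9.80665 m/s² × 1307 m = 1.282×10^7 Pa = 12.82 MPa
Effective stress σ' = σ_v − P_p = 34.61 − 12.82 = 21.789 MPa = 0.21789 kbar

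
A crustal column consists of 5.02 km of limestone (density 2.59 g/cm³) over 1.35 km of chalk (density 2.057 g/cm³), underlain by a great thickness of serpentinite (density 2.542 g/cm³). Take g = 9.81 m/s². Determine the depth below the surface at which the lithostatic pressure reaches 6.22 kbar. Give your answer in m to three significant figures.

25100 m

Pressure at base of upper layers: 2590×9.81×5020 + 2057×9.81×1350 = 1.548×10^8 Pa = 1.548 kbar
Remaining pressure to be supplied by serpentinite: 6.220×10^8 − 1.548×10^8 = 4.672×10^8 Pa
Additional depth in serpentinite = 4.672×10^8 Pa / (2542 kg/m³ × 9.81 m/s²) = 18736 m
Total depth = 6370 m + 18736 m = 25106 m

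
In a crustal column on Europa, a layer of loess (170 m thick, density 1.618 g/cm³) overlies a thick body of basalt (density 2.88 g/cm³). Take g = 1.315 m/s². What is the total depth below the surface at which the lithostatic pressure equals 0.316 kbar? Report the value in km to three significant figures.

8.42 km

Pressure at base of upper layers: 1618×1.315×170 = 3.617×10^5 Pa = 3.617×10^-3 kbar
Remaining pressure to be supplied by basalt: 3.160×10^7 − 3.617×10^5 = 3.124×10^7 Pa
Additional depth in basalt = 3.124×10^7 Pa / (2880 kg/m³ × 1.315 m/s²) = 8248.4 m
Total depth = 170 m + 8248.4 m = 8418.4 m
= 8.4184 km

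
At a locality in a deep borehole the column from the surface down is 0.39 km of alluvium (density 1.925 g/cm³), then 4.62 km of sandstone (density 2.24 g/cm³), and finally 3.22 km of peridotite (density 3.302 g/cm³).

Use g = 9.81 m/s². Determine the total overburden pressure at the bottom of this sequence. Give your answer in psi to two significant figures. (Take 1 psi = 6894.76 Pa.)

alluvium: 1925 kg/m³ × 9.81 m/s² × 390 m = 7.365×10^6 Pa = 1068 psi
sandstone: 2240 kg/m³ × 9.81 m/s² × 4620 m = 1.015×10^8 Pa = 14724 psi
peridotite: 3302 kg/m³ × 9.81 m/s² × 3220 m = 1.043×10^8 Pa = 15128 psi
Total = 1068 + 14724 + 15128 = 30921 psi

31000 psi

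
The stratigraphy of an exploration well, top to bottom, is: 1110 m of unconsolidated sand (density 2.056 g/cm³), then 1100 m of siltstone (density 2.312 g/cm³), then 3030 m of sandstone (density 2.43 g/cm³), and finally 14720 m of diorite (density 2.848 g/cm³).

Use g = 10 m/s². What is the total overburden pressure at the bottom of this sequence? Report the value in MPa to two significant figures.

540 MPa

unconsolidated sand: 2056 kg/m³ × 10 m/s² × 1110 m = 2.282×10^7 Pa = 22.82 MPa
siltstone: 2312 kg/m³ × 10 m/s² × 1100 m = 2.543×10^7 Pa = 25.43 MPa
sandstone: 2430 kg/m³ × 10 m/s² × 3030 m = 7.363×10^7 Pa = 73.63 MPa
diorite: 2848 kg/m³ × 10 m/s² × 14720 m = 4.192×10^8 Pa = 419.2 MPa
Total = 22.82 + 25.43 + 73.63 + 419.2 = 541.11 MPa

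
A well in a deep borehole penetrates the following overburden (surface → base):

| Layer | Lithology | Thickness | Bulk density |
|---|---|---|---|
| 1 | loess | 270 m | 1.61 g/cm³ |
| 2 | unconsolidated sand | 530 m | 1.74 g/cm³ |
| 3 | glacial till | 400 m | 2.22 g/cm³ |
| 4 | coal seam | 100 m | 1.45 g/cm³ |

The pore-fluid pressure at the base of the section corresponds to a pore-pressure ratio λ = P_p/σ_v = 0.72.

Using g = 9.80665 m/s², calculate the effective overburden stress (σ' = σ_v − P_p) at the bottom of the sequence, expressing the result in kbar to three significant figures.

Overburden (lithostatic) stress σ_v:
loess: 1610 kg/m³ × 9.80665 m/s² × 270 m = 4.263×10^6 Pa = 4.263 MPa
unconsolidated sand: 1740 kg/m³ × 9.80665 m/s² × 530 m = 9.044×10^6 Pa = 9.044 MPa
glacial till: 2220 kg/m³ × 9.80665 m/s² × 400 m = 8.708×10^6 Pa = 8.708 MPa
coal seam: 1450 kg/m³ × 9.80665 m/s² × 100 m = 1.422×10^6 Pa = 1.422 MPa
Total = 4.263 + 9.044 + 8.708 + 1.422 = 23.437 MPa
Pore pressure P_p = λ·σ_v = 0.72 × 23.44 MPa = 16.87 MPa
Effective stress σ' = σ_v − P_p = 23.44 − 16.87 = 6.5623 MPa = 0.065623 kbar

0.0656 kbar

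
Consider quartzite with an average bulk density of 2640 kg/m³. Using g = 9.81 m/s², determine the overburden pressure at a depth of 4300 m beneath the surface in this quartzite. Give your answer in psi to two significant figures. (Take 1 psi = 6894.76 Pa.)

quartzite: 2640 kg/m³ × 9.81 m/s² × 4300 m = 1.114×10^8 Pa = 16152 psi

16000 psi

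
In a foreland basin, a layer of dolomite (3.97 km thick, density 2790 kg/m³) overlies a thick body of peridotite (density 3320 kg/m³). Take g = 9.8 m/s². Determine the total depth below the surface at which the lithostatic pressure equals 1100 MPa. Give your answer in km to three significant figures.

34.4 km

Pressure at base of upper layers: 2790×9.8×3970 = 1.085×10^8 Pa = 108.5 MPa
Remaining pressure to be supplied by peridotite: 1.100×10^9 − 1.085×10^8 = 9.915×10^8 Pa
Additional depth in peridotite = 9.915×10^8 Pa / (3320 kg/m³ × 9.8 m/s²) = 30472 m
Total depth = 3970 m + 30472 m = 34442 m
= 34.442 km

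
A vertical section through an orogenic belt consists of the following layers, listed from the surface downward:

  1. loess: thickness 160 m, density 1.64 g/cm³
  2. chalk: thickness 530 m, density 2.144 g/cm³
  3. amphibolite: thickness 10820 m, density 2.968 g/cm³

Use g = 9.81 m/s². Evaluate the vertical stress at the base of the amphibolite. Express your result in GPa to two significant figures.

0.33 GPa

loess: 1640 kg/m³ × 9.81 m/s² × 160 m = 2.574×10^6 Pa = 2.574×10^-3 GPa
chalk: 2144 kg/m³ × 9.81 m/s² × 530 m = 1.115×10^7 Pa = 0.01115 GPa
amphibolite: 2968 kg/m³ × 9.81 m/s² × 10820 m = 3.150×10^8 Pa = 0.3150 GPa
Total = 2.574×10^-3 + 0.01115 + 0.3150 = 0.32876 GPa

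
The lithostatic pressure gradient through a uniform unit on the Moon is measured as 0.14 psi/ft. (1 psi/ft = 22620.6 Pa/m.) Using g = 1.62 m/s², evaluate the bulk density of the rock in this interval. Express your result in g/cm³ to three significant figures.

1.95 g/cm³

ρ = (dP/dz)/g = 0.14 psi/ft / 1.62 m/s² = 3166.9 Pa/m / 1.62 m/s² = 1954.9 kg/m³
= 1.955 g/cm³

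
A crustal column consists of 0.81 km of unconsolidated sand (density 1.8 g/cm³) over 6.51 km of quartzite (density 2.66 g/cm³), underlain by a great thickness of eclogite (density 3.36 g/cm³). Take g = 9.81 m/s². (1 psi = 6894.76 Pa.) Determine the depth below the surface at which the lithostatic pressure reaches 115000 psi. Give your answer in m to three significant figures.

25800 m

Pressure at base of upper layers: 1800×9.81×810 + 2660×9.81×6510 = 1.842×10^8 Pa = 26713 psi
Remaining pressure to be supplied by eclogite: 7.929×10^8 − 1.842×10^8 = 6.087×10^8 Pa
Additional depth in eclogite = 6.087×10^8 Pa / (3360 kg/m³ × 9.81 m/s²) = 18467 m
Total depth = 7320 m + 18467 m = 25787 m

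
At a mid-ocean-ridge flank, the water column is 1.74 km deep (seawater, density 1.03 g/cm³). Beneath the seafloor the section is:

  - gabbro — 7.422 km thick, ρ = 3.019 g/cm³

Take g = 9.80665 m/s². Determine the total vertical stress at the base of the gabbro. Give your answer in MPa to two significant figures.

240 MPa

seawater: 1030 kg/m³ × 9.80665 m/s² × 1740 m = 1.758×10^7 Pa = 17.58 MPa
gabbro: 3019 kg/m³ × 9.80665 m/s² × 7422 m = 2.197×10^8 Pa = 219.7 MPa
Total = 17.58 + 219.7 = 237.31 MPa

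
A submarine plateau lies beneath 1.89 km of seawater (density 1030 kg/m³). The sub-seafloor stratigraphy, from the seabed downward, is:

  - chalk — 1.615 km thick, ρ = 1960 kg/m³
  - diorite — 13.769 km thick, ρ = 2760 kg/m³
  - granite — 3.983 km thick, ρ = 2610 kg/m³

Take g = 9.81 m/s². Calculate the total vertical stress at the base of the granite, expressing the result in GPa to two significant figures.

0.52 GPa

seawater: 1030 kg/m³ × 9.81 m/s² × 1890 m = 1.910×10^7 Pa = 0.01910 GPa
chalk: 1960 kg/m³ × 9.81 m/s² × 1615 m = 3.105×10^7 Pa = 0.03105 GPa
diorite: 2760 kg/m³ × 9.81 m/s² × 13769 m = 3.728×10^8 Pa = 0.3728 GPa
granite: 2610 kg/m³ × 9.81 m/s² × 3983 m = 1.020×10^8 Pa = 0.1020 GPa
Total = 0.01910 + 0.03105 + 0.3728 + 0.1020 = 0.52493 GPa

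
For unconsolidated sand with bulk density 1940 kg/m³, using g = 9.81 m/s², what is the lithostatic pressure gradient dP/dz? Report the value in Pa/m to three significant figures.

19000 Pa/m

dP/dz = ρg = 1940 kg/m³ × 9.81 m/s² = 19031 Pa/m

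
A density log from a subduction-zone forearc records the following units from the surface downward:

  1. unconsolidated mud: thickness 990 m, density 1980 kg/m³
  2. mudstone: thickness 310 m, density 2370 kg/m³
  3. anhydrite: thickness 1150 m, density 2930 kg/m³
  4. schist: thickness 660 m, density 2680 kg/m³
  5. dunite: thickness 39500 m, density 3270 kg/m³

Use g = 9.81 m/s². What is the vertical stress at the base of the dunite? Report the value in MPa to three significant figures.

unconsolidated mud: 1980 kg/m³ × 9.81 m/s² × 990 m = 1.923×10^7 Pa = 19.23 MPa
mudstone: 2370 kg/m³ × 9.81 m/s² × 310 m = 7.207×10^6 Pa = 7.207 MPa
anhydrite: 2930 kg/m³ × 9.81 m/s² × 1150 m = 3.305×10^7 Pa = 33.05 MPa
schist: 2680 kg/m³ × 9.81 m/s² × 660 m = 1.735×10^7 Pa = 17.35 MPa
dunite: 3270 kg/m³ × 9.81 m/s² × 39500 m = 1.267×10^9 Pa = 1267 MPa
Total = 19.23 + 7.207 + 33.05 + 17.35 + 1267 = 1344.0 MPa

1340 MPa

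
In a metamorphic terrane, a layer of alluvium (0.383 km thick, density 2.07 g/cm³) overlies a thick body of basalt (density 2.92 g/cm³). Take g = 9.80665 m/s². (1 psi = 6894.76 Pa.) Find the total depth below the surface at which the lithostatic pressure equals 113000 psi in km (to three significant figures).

27.3 km

Pressure at base of upper layers: 2070×9.80665×383 = 7.775×10^6 Pa = 1128 psi
Remaining pressure to be supplied by basalt: 7.791×10^8 − 7.775×10^6 = 7.713×10^8 Pa
Additional depth in basalt = 7.713×10^8 Pa / (2920 kg/m³ × 9.80665 m/s²) = 26936 m
Total depth = 383 m + 26936 m = 27319 m
= 27.319 km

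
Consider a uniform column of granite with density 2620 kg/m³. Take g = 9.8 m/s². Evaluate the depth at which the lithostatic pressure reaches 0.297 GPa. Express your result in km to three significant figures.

11.6 km

h = P/(ρg) = 0.297 GPa / (2620 kg/m³ × 9.8 m/s²) = 2.970×10^8 Pa / 25676 Pa/m = 11567 m
= 11.567 km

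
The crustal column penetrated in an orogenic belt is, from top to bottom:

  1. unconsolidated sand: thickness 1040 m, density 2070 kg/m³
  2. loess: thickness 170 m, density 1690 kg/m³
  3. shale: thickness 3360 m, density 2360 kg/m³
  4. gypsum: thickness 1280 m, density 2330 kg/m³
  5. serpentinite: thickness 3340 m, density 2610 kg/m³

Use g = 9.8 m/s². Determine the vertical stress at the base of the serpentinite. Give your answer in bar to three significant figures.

2160 bar

unconsolidated sand: 2070 kg/m³ × 9.8 m/s² × 1040 m = 2.110×10^7 Pa = 211.0 bar
loess: 1690 kg/m³ × 9.8 m/s² × 170 m = 2.816×10^6 Pa = 28.16 bar
shale: 2360 kg/m³ × 9.8 m/s² × 3360 m = 7.771×10^7 Pa = 777.1 bar
gypsum: 2330 kg/m³ × 9.8 m/s² × 1280 m = 2.923×10^7 Pa = 292.3 bar
serpentinite: 2610 kg/m³ × 9.8 m/s² × 3340 m = 8.543×10^7 Pa = 854.3 bar
Total = 211.0 + 28.16 + 777.1 + 292.3 + 854.3 = 2162.8 bar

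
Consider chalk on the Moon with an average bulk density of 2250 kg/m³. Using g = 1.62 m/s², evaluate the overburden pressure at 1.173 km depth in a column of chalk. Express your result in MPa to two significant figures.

chalk: 2250 kg/m³ × 1.62 m/s² × 1173 m = 4.276×10^6 Pa = 4.276 MPa

4.3 MPa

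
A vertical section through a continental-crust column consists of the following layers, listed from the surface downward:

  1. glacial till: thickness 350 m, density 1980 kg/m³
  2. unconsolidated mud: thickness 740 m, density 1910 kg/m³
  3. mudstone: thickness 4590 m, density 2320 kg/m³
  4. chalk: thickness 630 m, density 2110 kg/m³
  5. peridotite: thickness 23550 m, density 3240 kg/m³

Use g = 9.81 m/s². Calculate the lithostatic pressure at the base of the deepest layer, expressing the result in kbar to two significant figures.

glacial till: 1980 kg/m³ × 9.81 m/s² × 350 m = 6.798×10^6 Pa = 0.06798 kbar
unconsolidated mud: 1910 kg/m³ × 9.81 m/s² × 740 m = 1.387×10^7 Pa = 0.1387 kbar
mudstone: 2320 kg/m³ × 9.81 m/s² × 4590 m = 1.045×10^8 Pa = 1.045 kbar
chalk: 2110 kg/m³ × 9.81 m/s² × 630 m = 1.304×10^7 Pa = 0.1304 kbar
peridotite: 3240 kg/m³ × 9.81 m/s² × 23550 m = 7.485×10^8 Pa = 7.485 kbar
Total = 0.06798 + 0.1387 + 1.045 + 0.1304 + 7.485 = 8.8669 kbar

8.9 kbar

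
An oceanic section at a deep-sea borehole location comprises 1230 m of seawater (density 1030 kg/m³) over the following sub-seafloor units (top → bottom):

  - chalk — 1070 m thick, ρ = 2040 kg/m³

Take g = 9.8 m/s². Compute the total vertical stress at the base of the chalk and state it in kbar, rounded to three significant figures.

0.338 kbar

seawater: 1030 kg/m³ × 9.8 m/s² × 1230 m = 1.242×10^7 Pa = 0.1242 kbar
chalk: 2040 kg/m³ × 9.8 m/s² × 1070 m = 2.139×10^7 Pa = 0.2139 kbar
Total = 0.1242 + 0.2139 = 0.33807 kbar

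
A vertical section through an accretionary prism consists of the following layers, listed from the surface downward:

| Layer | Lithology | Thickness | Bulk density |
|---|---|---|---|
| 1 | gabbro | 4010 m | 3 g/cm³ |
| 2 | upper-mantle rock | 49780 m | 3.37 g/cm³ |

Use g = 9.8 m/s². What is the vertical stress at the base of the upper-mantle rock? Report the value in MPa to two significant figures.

gabbro: 3000 kg/m³ × 9.8 m/s² × 4010 m = 1.179×10^8 Pa = 117.9 MPa
upper-mantle rock: 3370 kg/m³ × 9.8 m/s² × 49780 m = 1.644×10^9 Pa = 1644 MPa
Total = 117.9 + 1644 = 1761.9 MPa

1800 MPa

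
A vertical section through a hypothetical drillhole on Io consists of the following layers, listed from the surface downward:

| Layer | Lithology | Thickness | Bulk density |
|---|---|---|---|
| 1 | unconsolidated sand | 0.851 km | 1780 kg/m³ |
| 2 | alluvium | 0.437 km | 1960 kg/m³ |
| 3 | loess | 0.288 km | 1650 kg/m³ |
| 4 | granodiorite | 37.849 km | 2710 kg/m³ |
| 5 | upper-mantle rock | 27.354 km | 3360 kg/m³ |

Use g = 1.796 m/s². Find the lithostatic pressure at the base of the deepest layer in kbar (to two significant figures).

unconsolidated sand: 1780 kg/m³ × 1.796 m/s² × 851 m = 2.721×10^6 Pa = 0.02721 kbar
alluvium: 1960 kg/m³ × 1.796 m/s² × 437 m = 1.538×10^6 Pa = 0.01538 kbar
loess: 1650 kg/m³ × 1.796 m/s² × 288 m = 8.535×10^5 Pa = 8.535×10^-3 kbar
granodiorite: 2710 kg/m³ × 1.796 m/s² × 37849 m = 1.842×10^8 Pa = 1.842 kbar
upper-mantle rock: 3360 kg/m³ × 1.796 m/s² × 27354 m = 1.651×10^8 Pa = 1.651 kbar
Total = 0.02721 + 0.01538 + 8.535×10^-3 + 1.842 + 1.651 = 3.5440 kbar

3.5 kbar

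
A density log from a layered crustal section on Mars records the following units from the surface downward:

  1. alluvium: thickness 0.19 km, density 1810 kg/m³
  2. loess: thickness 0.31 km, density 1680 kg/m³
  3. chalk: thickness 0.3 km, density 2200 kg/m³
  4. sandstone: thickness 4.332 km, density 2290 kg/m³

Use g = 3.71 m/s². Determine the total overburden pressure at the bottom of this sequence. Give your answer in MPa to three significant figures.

42.5 MPa

alluvium: 1810 kg/m³ × 3.71 m/s² × 190 m = 1.276×10^6 Pa = 1.276 MPa
loess: 1680 kg/m³ × 3.71 m/s² × 310 m = 1.932×10^6 Pa = 1.932 MPa
chalk: 2200 kg/m³ × 3.71 m/s² × 300 m = 2.449×10^6 Pa = 2.449 MPa
sandstone: 2290 kg/m³ × 3.71 m/s² × 4332 m = 3.680×10^7 Pa = 36.80 MPa
Total = 1.276 + 1.932 + 2.449 + 36.80 = 42.461 MPa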